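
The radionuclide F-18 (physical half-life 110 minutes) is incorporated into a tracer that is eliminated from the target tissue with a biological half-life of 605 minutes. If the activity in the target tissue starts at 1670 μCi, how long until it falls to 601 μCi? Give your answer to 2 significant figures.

140 minutes

1/t_eff = 1/t_phys + 1/t_biol = 1/110 + 1/605 = 0.010744 per minute.
t_eff = 110 × 605 / (110 + 605) ≈ 93.077 minutes.
n = log₂(1670/601) ≈ 1.4744; t = 1.4744 × 93.077 ≈ 137.23 minutes.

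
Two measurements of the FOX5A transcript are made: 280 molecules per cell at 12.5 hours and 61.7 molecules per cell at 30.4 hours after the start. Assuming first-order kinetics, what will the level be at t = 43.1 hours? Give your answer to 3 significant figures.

21.1 molecules per cell

Over Δt = 30.4 − 12.5 = 17.9 hours, the level fell by a factor of 280/61.7 ≈ 4.5381.
n = log₂(4.5381) ≈ 2.1821 half-lives, so t½ = 17.9/2.1821 ≈ 8.2032 hours.
From t = 30.4 to t = 43.1: 61.7 × (1/2)^((43.1−30.4)/8.2032) ≈ 21.098 molecules per cell.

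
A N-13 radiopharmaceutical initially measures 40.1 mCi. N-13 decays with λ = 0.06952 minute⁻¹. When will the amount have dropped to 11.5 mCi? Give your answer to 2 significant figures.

t½ = ln 2 / λ = 0.69315 / 0.06952 ≈ 9.9705 minutes.
Fraction remaining = 11.5/40.1 ≈ 0.28678.
n = log₂(40.1/11.5) = ln(3.487)/ln 2 ≈ 1.802 half-lives.
t = n × t½ = 1.802 × 9.9705 ≈ 17.966 minutes.

18 minutes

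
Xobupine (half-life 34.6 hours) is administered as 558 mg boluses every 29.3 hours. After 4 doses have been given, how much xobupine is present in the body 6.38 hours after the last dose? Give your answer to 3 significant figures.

1000 mg

The 4 doses were given 94.28, 64.98, 35.68, 6.38 hours ago.
Total = 558·(1/2)^(94.28/34.6) + 558·(1/2)^(64.98/34.6) + 558·(1/2)^(35.68/34.6) + 558·(1/2)^(6.38/34.6)
      = 84.406 + 151.81 + 273.03 + 491.05 ≈ 1000.3 mg.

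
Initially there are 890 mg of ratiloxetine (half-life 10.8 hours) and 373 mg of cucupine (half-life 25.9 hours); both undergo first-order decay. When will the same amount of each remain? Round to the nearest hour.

Set 890·(1/2)^(t/10.8) = 373·(1/2)^(t/25.9).
Taking log₂: log₂(890/373) = t·(1/10.8 − 1/25.9).
log₂(2.3861) = 1.2546; 1/10.8 − 1/25.9 = 0.053983.
t = 1.2546 / 0.053983 ≈ 23.241 hours.

23 hours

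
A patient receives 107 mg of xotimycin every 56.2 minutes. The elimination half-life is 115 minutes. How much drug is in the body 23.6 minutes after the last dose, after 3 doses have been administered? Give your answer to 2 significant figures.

The 3 doses were given 136, 79.8, 23.6 minutes ago.
Total = 107·(1/2)^(136/115) + 107·(1/2)^(79.8/115) + 107·(1/2)^(23.6/115)
      = 47.139 + 66.145 + 92.813 ≈ 206.1 mg.

210 mg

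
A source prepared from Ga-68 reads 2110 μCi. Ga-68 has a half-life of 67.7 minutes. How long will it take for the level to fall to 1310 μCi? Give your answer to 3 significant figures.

46.6 minutes

Fraction remaining = 1310/2110 ≈ 0.62085.
n = log₂(2110/1310) = ln(1.6107)/ln 2 ≈ 0.68768 half-lives.
t = n × t½ = 0.68768 × 67.7 ≈ 46.556 minutes.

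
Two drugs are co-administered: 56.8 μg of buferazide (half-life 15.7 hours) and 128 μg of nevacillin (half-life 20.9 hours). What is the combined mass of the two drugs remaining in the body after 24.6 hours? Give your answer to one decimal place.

75.8 μg

buferazide: 56.8 × (1/2)^(24.6/15.7) = 56.8 × (1/2)^1.5669 ≈ 19.172 μg.
nevacillin: 128 × (1/2)^(24.6/20.9) = 128 × (1/2)^1.177 ≈ 56.609 μg.
Total = 19.172 + 56.609 ≈ 75.781 μg.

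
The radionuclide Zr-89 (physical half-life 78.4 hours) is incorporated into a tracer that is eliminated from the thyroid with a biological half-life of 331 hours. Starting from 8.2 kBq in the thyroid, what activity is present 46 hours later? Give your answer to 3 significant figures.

4.96 kBq

1/t_eff = 1/t_phys + 1/t_biol = 1/78.4 + 1/331 = 0.015776 per hour.
t_eff = 78.4 × 331 / (78.4 + 331) ≈ 63.386 hours.
Remaining = 8.2 × (1/2)^(46/63.386) = 8.2 × (1/2)^0.72571 ≈ 4.9585 kBq.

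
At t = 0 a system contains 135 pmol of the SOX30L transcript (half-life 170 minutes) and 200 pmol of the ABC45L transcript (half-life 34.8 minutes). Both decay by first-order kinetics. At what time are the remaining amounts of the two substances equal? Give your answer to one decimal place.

24.8 minutes

Set 135·(1/2)^(t/170) = 200·(1/2)^(t/34.8).
Taking log₂: log₂(135/200) = t·(1/170 − 1/34.8).
log₂(0.675) = -0.56704; 1/170 − 1/34.8 = -0.022853.
t = -0.56704 / -0.022853 ≈ 24.812 minutes.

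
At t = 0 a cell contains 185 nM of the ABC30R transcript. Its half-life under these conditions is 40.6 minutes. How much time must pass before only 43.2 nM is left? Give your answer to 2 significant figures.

Fraction remaining = 43.2/185 ≈ 0.23351.
n = log₂(185/43.2) = ln(4.2824)/ln 2 ≈ 2.0984 half-lives.
t = n × t½ = 2.0984 × 40.6 ≈ 85.196 minutes.

85 minutes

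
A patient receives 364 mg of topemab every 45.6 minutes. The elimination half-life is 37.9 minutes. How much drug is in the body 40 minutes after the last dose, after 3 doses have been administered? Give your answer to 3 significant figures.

284 mg

The 3 doses were given 131.2, 85.6, 40 minutes ago.
Total = 364·(1/2)^(131.2/37.9) + 364·(1/2)^(85.6/37.9) + 364·(1/2)^(40/37.9)
      = 33.038 + 76.068 + 175.14 ≈ 284.25 mg.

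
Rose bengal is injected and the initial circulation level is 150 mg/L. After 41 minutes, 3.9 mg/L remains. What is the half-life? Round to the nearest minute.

8 minutes

A/A₀ = 3.9/150 ≈ 0.026.
n = log₂(38.462) ≈ 5.2653 half-lives elapsed in 41 minutes.
t½ = 41/5.2653 ≈ 7.7868 minutes.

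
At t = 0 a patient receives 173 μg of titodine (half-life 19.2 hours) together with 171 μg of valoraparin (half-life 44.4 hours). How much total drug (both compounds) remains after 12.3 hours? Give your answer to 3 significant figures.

titodine: 173 × (1/2)^(12.3/19.2) = 173 × (1/2)^0.64063 ≈ 110.97 μg.
valoraparin: 171 × (1/2)^(12.3/44.4) = 171 × (1/2)^0.27703 ≈ 141.12 μg.
Total = 110.97 + 141.12 ≈ 252.09 μg.

252 μg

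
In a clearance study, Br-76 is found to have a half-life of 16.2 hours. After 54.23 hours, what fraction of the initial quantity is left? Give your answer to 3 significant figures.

n = 54.23/16.2 ≈ 3.3475 half-lives.
Fraction remaining = (1/2)^3.3475 ≈ 0.098241.

0.0982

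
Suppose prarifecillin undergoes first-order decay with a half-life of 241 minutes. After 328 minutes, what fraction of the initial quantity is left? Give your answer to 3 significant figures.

0.389

n = 328/241 ≈ 1.361 half-lives.
Fraction remaining = (1/2)^1.361 ≈ 0.38931.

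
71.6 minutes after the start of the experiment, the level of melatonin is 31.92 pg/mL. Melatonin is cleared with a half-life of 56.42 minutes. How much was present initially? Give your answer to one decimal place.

76.9 pg/mL

Number of half-lives elapsed: n = 71.6/56.42 ≈ 1.2691.
A₀ = A × 2^n = 31.92 × 2^1.2691 = 31.92 × 2.41 ≈ 76.928 pg/mL.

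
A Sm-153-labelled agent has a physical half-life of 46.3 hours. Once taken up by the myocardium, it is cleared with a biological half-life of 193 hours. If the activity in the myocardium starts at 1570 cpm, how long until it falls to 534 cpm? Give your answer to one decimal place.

58.1 hours

1/t_eff = 1/t_phys + 1/t_biol = 1/46.3 + 1/193 = 0.02678 per hour.
t_eff = 46.3 × 193 / (46.3 + 193) ≈ 37.342 hours.
n = log₂(1570/534) ≈ 1.5559; t = 1.5559 × 37.342 ≈ 58.098 hours.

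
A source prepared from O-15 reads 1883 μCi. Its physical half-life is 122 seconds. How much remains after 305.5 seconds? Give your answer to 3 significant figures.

332 μCi

Number of half-lives: n = 305.5/122 ≈ 2.5041.
Remaining = 1883 × (1/2)^2.5041 = 1883 × 0.17628 ≈ 331.93 μCi.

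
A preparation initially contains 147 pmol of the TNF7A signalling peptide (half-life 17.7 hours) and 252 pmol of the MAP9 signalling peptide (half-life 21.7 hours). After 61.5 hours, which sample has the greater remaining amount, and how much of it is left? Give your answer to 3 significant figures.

MAP9 signalling peptide, 35.3 pmol

TNF7A signalling peptide: 147 × (1/2)^3.4746 ≈ 13.224 pmol.
MAP9 signalling peptide: 252 × (1/2)^2.8341 ≈ 35.339 pmol.
MAP9 signalling peptide has more remaining, at ≈ 35.339 pmol.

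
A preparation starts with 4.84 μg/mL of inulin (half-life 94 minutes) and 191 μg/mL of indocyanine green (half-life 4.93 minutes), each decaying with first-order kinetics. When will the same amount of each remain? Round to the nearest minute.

28 minutes

Set 4.84·(1/2)^(t/94) = 191·(1/2)^(t/4.93).
Taking log₂: log₂(4.84/191) = t·(1/94 − 1/4.93).
log₂(0.02534) = -5.3024; 1/94 − 1/4.93 = -0.1922.
t = -5.3024 / -0.1922 ≈ 27.588 minutes.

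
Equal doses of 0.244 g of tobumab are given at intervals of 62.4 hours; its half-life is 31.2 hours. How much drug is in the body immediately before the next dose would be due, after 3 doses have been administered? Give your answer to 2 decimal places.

0.08 g

The 3 doses were given 187.2, 124.8, 62.4 hours ago.
Total = 0.244·(1/2)^(187.2/31.2) + 0.244·(1/2)^(124.8/31.2) + 0.244·(1/2)^(62.4/31.2)
      = 0.0038125 + 0.01525 + 0.061 ≈ 0.080063 g.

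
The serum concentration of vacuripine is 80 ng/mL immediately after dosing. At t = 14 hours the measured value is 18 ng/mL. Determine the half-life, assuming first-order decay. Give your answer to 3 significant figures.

A/A₀ = 18/80 ≈ 0.225.
n = log₂(4.4444) ≈ 2.152 half-lives elapsed in 14 hours.
t½ = 14/2.152 ≈ 6.5056 hours.

6.51 hours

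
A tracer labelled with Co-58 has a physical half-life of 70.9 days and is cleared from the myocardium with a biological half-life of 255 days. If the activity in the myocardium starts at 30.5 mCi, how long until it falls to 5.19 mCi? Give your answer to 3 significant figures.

1/t_eff = 1/t_phys + 1/t_biol = 1/70.9 + 1/255 = 0.018026 per day.
t_eff = 70.9 × 255 / (70.9 + 255) ≈ 55.476 days.
n = log₂(30.5/5.19) ≈ 2.555; t = 2.555 × 55.476 ≈ 141.74 days.

142 days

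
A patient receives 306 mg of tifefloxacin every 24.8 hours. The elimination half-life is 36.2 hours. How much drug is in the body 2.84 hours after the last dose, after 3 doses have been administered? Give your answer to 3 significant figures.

The 3 doses were given 52.44, 27.64, 2.84 hours ago.
Total = 306·(1/2)^(52.44/36.2) + 306·(1/2)^(27.64/36.2) + 306·(1/2)^(2.84/36.2)
      = 112.11 + 180.25 + 289.8 ≈ 582.16 mg.

582 mg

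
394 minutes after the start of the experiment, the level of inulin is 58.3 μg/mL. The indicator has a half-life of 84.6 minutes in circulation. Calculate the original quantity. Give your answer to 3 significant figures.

1470 μg/mL

Number of half-lives elapsed: n = 394/84.6 ≈ 4.6572.
A₀ = A × 2^n = 58.3 × 2^4.6572 = 58.3 × 25.232 ≈ 1471.1 μg/mL.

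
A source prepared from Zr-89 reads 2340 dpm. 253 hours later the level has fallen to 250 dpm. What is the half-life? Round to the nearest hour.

A/A₀ = 250/2340 ≈ 0.10684.
n = log₂(9.36) ≈ 3.2265 half-lives elapsed in 253 hours.
t½ = 253/3.2265 ≈ 78.413 hours.

78 hours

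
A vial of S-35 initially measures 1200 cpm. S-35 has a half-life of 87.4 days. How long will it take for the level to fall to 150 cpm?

150/1200 = 1/8, so 3 half-lives have elapsed.
t = 3 × 87.4 = 262.2 days.

262.2 days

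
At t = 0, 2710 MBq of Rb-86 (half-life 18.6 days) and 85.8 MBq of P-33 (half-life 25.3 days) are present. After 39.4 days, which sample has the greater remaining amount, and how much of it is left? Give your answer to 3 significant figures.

Rb-86, 624 MBq

Rb-86: 2710 × (1/2)^2.1183 ≈ 624.17 MBq.
P-33: 85.8 × (1/2)^1.5573 ≈ 29.153 MBq.
Rb-86 has more remaining, at ≈ 624.17 MBq.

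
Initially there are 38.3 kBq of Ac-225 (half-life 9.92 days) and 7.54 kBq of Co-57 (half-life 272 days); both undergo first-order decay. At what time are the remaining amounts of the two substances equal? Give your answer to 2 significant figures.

Set 38.3·(1/2)^(t/9.92) = 7.54·(1/2)^(t/272).
Taking log₂: log₂(38.3/7.54) = t·(1/9.92 − 1/272).
log₂(5.0796) = 2.3447; 1/9.92 − 1/272 = 0.09713.
t = 2.3447 / 0.09713 ≈ 24.14 days.

24 days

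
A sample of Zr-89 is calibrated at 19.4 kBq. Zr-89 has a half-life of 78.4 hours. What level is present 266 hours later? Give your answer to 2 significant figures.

Number of half-lives: n = 266/78.4 ≈ 3.3929.
Remaining = 19.4 × (1/2)^3.3929 = 19.4 × 0.095202 ≈ 1.8469 kBq.

1.8 kBq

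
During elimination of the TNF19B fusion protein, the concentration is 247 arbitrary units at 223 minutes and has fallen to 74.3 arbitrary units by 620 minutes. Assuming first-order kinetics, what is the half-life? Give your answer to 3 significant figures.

Over Δt = 620 − 223 = 397 minutes, the level fell by a factor of 247/74.3 ≈ 3.3244.
n = log₂(3.3244) ≈ 1.7331 half-lives, so t½ = 397/1.7331 ≈ 229.07 minutes.

229 minutes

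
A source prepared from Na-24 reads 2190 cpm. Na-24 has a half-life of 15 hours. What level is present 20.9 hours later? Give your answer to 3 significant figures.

834 cpm

Number of half-lives: n = 20.9/15 ≈ 1.3933.
Remaining = 2190 × (1/2)^1.3933 = 2190 × 0.38068 ≈ 833.7 cpm.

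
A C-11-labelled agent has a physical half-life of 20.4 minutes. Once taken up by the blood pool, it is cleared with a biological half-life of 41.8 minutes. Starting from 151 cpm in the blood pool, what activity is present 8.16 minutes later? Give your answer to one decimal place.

1/t_eff = 1/t_phys + 1/t_biol = 1/20.4 + 1/41.8 = 0.072943 per minute.
t_eff = 20.4 × 41.8 / (20.4 + 41.8) ≈ 13.709 minutes.
Remaining = 151 × (1/2)^(8.16/13.709) = 151 × (1/2)^0.59522 ≈ 99.954 cpm.

100.0 cpm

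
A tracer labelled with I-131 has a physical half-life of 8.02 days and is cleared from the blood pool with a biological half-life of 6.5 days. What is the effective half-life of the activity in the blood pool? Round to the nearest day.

4 days

1/t_eff = 1/t_phys + 1/t_biol = 1/8.02 + 1/6.5 = 0.27853 per day.
t_eff = 8.02 × 6.5 / (8.02 + 6.5) ≈ 3.5902 days.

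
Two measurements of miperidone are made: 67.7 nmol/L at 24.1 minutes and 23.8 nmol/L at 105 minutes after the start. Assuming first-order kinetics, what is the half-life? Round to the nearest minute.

54 minutes

Over Δt = 105 − 24.1 = 80.9 minutes, the level fell by a factor of 67.7/23.8 ≈ 2.8445.
n = log₂(2.8445) ≈ 1.5082 half-lives, so t½ = 80.9/1.5082 ≈ 53.64 minutes.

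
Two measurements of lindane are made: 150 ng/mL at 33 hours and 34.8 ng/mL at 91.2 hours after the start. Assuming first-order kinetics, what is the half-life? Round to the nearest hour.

Over Δt = 91.2 − 33 = 58.2 hours, the level fell by a factor of 150/34.8 ≈ 4.3103.
n = log₂(4.3103) ≈ 2.1078 half-lives, so t½ = 58.2/2.1078 ≈ 27.612 hours.

28 hours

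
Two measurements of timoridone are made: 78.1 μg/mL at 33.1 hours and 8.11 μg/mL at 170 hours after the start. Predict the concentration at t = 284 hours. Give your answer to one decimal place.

1.2 μg/mL

Over Δt = 170 − 33.1 = 136.9 hours, the level fell by a factor of 78.1/8.11 ≈ 9.6301.
n = log₂(9.6301) ≈ 3.2675 half-lives, so t½ = 136.9/3.2675 ≈ 41.897 hours.
From t = 170 to t = 284: 8.11 × (1/2)^((284−170)/41.897) ≈ 1.2301 μg/mL.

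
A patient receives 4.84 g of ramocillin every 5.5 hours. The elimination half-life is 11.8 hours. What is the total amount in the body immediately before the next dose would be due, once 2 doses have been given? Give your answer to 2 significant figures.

The 2 doses were given 11, 5.5 hours ago.
Total = 4.84·(1/2)^(11/11.8) + 4.84·(1/2)^(5.5/11.8)
      = 2.5364 + 3.5038 ≈ 6.0402 g.

6.0 g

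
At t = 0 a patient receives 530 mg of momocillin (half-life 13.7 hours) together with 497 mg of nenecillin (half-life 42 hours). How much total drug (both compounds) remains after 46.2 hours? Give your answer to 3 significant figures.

283 mg

momocillin: 530 × (1/2)^(46.2/13.7) = 530 × (1/2)^3.3723 ≈ 51.183 mg.
nenecillin: 497 × (1/2)^(46.2/42) = 497 × (1/2)^1.1 ≈ 231.86 mg.
Total = 51.183 + 231.86 ≈ 283.04 mg.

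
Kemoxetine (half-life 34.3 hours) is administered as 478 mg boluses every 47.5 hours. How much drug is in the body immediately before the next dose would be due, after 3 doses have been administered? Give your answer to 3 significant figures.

280 mg

The 3 doses were given 142.5, 95, 47.5 hours ago.
Total = 478·(1/2)^(142.5/34.3) + 478·(1/2)^(95/34.3) + 478·(1/2)^(47.5/34.3)
      = 26.841 + 70.092 + 183.04 ≈ 279.97 mg.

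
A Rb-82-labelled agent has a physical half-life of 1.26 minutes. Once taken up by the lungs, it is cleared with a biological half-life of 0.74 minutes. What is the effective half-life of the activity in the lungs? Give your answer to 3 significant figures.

1/t_eff = 1/t_phys + 1/t_biol = 1/1.26 + 1/0.74 = 2.145 per minute.
t_eff = 1.26 × 0.74 / (1.26 + 0.74) ≈ 0.4662 minutes.

0.466 minutes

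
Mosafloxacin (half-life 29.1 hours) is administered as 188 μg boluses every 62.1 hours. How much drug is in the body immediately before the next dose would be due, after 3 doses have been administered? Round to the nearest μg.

The 3 doses were given 186.3, 124.2, 62.1 hours ago.
Total = 188·(1/2)^(186.3/29.1) + 188·(1/2)^(124.2/29.1) + 188·(1/2)^(62.1/29.1)
      = 2.223 + 9.7577 + 42.831 ≈ 54.811 μg.

55 μg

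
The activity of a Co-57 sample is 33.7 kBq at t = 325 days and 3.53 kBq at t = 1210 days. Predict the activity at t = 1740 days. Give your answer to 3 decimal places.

Over Δt = 1210 − 325 = 885 days, the level fell by a factor of 33.7/3.53 ≈ 9.5467.
n = log₂(9.5467) ≈ 3.255 half-lives, so t½ = 885/3.255 ≈ 271.89 days.
From t = 1210 to t = 1740: 3.53 × (1/2)^((1740−1210)/271.89) ≈ 0.91405 kBq.

0.914 kBq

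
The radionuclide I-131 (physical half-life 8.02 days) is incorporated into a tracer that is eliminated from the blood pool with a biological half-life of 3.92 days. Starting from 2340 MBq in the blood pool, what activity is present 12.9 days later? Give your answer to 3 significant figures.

78.4 MBq

1/t_eff = 1/t_phys + 1/t_biol = 1/8.02 + 1/3.92 = 0.37979 per day.
t_eff = 8.02 × 3.92 / (8.02 + 3.92) ≈ 2.633 days.
Remaining = 2340 × (1/2)^(12.9/2.633) = 2340 × (1/2)^4.8993 ≈ 78.412 MBq.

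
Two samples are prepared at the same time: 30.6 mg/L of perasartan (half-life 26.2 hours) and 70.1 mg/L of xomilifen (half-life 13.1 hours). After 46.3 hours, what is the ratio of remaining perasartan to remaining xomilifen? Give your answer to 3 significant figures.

perasartan: 30.6 × (1/2)^(46.3/26.2) = 30.6 × (1/2)^1.7672 ≈ 8.9898 mg/L.
xomilifen: 70.1 × (1/2)^(46.3/13.1) = 70.1 × (1/2)^3.5344 ≈ 6.0502 mg/L.
Ratio ≈ 8.9898 / 6.0502 ≈ 1.4859.

1.49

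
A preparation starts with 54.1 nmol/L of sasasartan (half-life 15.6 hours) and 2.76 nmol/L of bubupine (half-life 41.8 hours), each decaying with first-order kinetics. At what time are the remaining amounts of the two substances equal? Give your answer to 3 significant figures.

Set 54.1·(1/2)^(t/15.6) = 2.76·(1/2)^(t/41.8).
Taking log₂: log₂(54.1/2.76) = t·(1/15.6 − 1/41.8).
log₂(19.601) = 4.2929; 1/15.6 − 1/41.8 = 0.040179.
t = 4.2929 / 0.040179 ≈ 106.84 hours.

107 hours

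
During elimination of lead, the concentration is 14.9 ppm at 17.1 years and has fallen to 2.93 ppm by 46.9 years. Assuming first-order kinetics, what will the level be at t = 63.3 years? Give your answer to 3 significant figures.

Over Δt = 46.9 − 17.1 = 29.8 years, the level fell by a factor of 14.9/2.93 ≈ 5.0853.
n = log₂(5.0853) ≈ 2.3463 half-lives, so t½ = 29.8/2.3463 ≈ 12.701 years.
From t = 46.9 to t = 63.3: 2.93 × (1/2)^((63.3−46.9)/12.701) ≈ 1.1972 ppm.

1.20 ppm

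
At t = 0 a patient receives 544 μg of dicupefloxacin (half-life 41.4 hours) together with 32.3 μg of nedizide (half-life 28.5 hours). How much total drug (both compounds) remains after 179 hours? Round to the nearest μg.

dicupefloxacin: 544 × (1/2)^(179/41.4) = 544 × (1/2)^4.3237 ≈ 27.167 μg.
nedizide: 32.3 × (1/2)^(179/28.5) = 32.3 × (1/2)^6.2807 ≈ 0.41545 μg.
Total = 27.167 + 0.41545 ≈ 27.583 μg.

28 μg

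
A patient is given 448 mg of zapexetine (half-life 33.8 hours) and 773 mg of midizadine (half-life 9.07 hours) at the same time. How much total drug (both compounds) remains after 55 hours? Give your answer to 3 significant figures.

157 mg

zapexetine: 448 × (1/2)^(55/33.8) = 448 × (1/2)^1.6272 ≈ 145.02 mg.
midizadine: 773 × (1/2)^(55/9.07) = 773 × (1/2)^6.0639 ≈ 11.554 mg.
Total = 145.02 + 11.554 ≈ 156.58 mg.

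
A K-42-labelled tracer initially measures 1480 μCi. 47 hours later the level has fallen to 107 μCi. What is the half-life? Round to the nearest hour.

12 hours

A/A₀ = 107/1480 ≈ 0.072297.
n = log₂(13.832) ≈ 3.7899 half-lives elapsed in 47 hours.
t½ = 47/3.7899 ≈ 12.401 hours.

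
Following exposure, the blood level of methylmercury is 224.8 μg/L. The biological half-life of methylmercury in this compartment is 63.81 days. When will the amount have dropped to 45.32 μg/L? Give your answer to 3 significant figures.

147 days

Fraction remaining = 45.32/224.8 ≈ 0.2016.
n = log₂(224.8/45.32) = ln(4.9603)/ln 2 ≈ 2.3104 half-lives.
t = n × t½ = 2.3104 × 63.81 ≈ 147.43 days.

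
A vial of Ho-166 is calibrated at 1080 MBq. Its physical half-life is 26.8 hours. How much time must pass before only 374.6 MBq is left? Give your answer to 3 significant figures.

40.9 hours

Fraction remaining = 374.6/1080 ≈ 0.34685.
n = log₂(1080/374.6) = ln(2.8831)/ln 2 ≈ 1.5276 half-lives.
t = n × t½ = 1.5276 × 26.8 ≈ 40.94 hours.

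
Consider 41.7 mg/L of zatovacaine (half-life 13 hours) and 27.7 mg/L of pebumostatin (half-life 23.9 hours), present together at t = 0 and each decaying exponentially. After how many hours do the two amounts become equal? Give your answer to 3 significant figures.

16.8 hours

Set 41.7·(1/2)^(t/13) = 27.7·(1/2)^(t/23.9).
Taking log₂: log₂(41.7/27.7) = t·(1/13 − 1/23.9).
log₂(1.5054) = 0.59016; 1/13 − 1/23.9 = 0.035082.
t = 0.59016 / 0.035082 ≈ 16.822 hours.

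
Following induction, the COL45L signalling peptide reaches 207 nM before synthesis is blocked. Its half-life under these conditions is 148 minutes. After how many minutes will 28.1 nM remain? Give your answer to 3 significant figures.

Fraction remaining = 28.1/207 ≈ 0.13575.
n = log₂(207/28.1) = ln(7.3665)/ln 2 ≈ 2.881 half-lives.
t = n × t½ = 2.881 × 148 ≈ 426.39 minutes.

426 minutes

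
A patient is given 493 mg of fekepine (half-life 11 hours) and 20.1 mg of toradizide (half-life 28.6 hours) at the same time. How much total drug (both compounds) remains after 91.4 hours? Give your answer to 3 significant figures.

3.75 mg

fekepine: 493 × (1/2)^(91.4/11) = 493 × (1/2)^8.3091 ≈ 1.5544 mg.
toradizide: 20.1 × (1/2)^(91.4/28.6) = 20.1 × (1/2)^3.1958 ≈ 2.1936 mg.
Total = 1.5544 + 2.1936 ≈ 3.748 mg.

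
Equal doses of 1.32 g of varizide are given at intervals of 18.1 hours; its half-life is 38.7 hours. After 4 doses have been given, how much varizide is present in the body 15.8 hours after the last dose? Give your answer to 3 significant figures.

The 4 doses were given 70.1, 52, 33.9, 15.8 hours ago.
Total = 1.32·(1/2)^(70.1/38.7) + 1.32·(1/2)^(52/38.7) + 1.32·(1/2)^(33.9/38.7) + 1.32·(1/2)^(15.8/38.7)
      = 0.37609 + 0.5201 + 0.71925 + 0.99466 ≈ 2.6101 g.

2.61 g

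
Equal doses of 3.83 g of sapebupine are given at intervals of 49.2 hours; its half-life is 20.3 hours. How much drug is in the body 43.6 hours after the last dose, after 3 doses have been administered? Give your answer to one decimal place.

1.1 g

The 3 doses were given 142, 92.8, 43.6 hours ago.
Total = 3.83·(1/2)^(142/20.3) + 3.83·(1/2)^(92.8/20.3) + 3.83·(1/2)^(43.6/20.3)
      = 0.030024 + 0.16109 + 0.86427 ≈ 1.0554 g.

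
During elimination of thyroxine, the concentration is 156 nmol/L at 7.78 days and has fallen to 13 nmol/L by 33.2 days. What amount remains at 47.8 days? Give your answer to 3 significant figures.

3.12 nmol/L

Over Δt = 33.2 − 7.78 = 25.42 days, the level fell by a factor of 156/13 ≈ 12.
n = log₂(12) ≈ 3.585 half-lives, so t½ = 25.42/3.585 ≈ 7.0907 days.
From t = 33.2 to t = 47.8: 13 × (1/2)^((47.8−33.2)/7.0907) ≈ 3.1197 nmol/L.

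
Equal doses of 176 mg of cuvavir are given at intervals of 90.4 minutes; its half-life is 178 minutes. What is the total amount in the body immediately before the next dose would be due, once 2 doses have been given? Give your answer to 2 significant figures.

The 2 doses were given 180.8, 90.4 minutes ago.
Total = 176·(1/2)^(180.8/178) + 176·(1/2)^(90.4/178)
      = 87.046 + 123.77 ≈ 210.82 mg.

210 mg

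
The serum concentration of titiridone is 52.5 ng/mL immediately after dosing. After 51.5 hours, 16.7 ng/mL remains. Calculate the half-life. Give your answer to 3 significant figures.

A/A₀ = 16.7/52.5 ≈ 0.3181.
n = log₂(3.1437) ≈ 1.6525 half-lives elapsed in 51.5 hours.
t½ = 51.5/1.6525 ≈ 31.165 hours.

31.2 hours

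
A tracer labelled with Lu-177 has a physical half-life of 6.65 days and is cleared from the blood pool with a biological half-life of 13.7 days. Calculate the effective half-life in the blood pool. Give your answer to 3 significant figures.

1/t_eff = 1/t_phys + 1/t_biol = 1/6.65 + 1/13.7 = 0.22337 per day.
t_eff = 6.65 × 13.7 / (6.65 + 13.7) ≈ 4.4769 days.

4.48 days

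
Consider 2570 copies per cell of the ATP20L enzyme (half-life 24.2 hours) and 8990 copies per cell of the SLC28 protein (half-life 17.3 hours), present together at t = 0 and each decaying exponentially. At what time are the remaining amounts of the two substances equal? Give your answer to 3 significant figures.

110 hours

Set 2570·(1/2)^(t/24.2) = 8990·(1/2)^(t/17.3).
Taking log₂: log₂(2570/8990) = t·(1/24.2 − 1/17.3).
log₂(0.28587) = -1.8066; 1/24.2 − 1/17.3 = -0.016481.
t = -1.8066 / -0.016481 ≈ 109.61 hours.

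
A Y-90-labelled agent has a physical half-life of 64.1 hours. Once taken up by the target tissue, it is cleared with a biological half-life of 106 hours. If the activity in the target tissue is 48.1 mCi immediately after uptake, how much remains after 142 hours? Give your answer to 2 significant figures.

1/t_eff = 1/t_phys + 1/t_biol = 1/64.1 + 1/106 = 0.025035 per hour.
t_eff = 64.1 × 106 / (64.1 + 106) ≈ 39.945 hours.
Remaining = 48.1 × (1/2)^(142/39.945) = 48.1 × (1/2)^3.5549 ≈ 4.0927 mCi.

4.1 mCi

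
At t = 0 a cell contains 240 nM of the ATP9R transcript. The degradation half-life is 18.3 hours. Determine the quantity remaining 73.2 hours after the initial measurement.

Elapsed time is 4 half-lives (73.2/18.3).
Each half-life halves the amount: 240 × (1/2)^4 = 240/16 = 15 nM.

15 nM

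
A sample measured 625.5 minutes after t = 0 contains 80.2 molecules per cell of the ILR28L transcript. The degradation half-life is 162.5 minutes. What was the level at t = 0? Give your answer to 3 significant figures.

1160 molecules per cell

Number of half-lives elapsed: n = 625.5/162.5 ≈ 3.8492.
A₀ = A × 2^n = 80.2 × 2^3.8492 = 80.2 × 14.412 ≈ 1155.9 molecules per cell.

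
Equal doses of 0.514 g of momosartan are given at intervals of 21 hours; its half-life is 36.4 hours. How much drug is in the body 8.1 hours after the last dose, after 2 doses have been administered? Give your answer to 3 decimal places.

0.736 g

The 2 doses were given 29.1, 8.1 hours ago.
Total = 0.514·(1/2)^(29.1/36.4) + 0.514·(1/2)^(8.1/36.4)
      = 0.29533 + 0.44053 ≈ 0.73586 g.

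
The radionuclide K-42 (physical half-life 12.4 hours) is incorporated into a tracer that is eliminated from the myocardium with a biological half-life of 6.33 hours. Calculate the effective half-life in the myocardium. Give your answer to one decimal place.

1/t_eff = 1/t_phys + 1/t_biol = 1/12.4 + 1/6.33 = 0.23862 per hour.
t_eff = 12.4 × 6.33 / (12.4 + 6.33) ≈ 4.1907 hours.

4.2 hours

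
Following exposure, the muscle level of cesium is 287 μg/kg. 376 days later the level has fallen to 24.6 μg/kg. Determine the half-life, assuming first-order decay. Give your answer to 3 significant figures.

A/A₀ = 24.6/287 ≈ 0.085714.
n = log₂(11.667) ≈ 3.5443 half-lives elapsed in 376 days.
t½ = 376/3.5443 ≈ 106.09 days.

106 days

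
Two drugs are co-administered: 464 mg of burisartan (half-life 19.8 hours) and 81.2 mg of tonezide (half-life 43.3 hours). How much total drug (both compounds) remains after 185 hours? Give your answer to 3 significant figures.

burisartan: 464 × (1/2)^(185/19.8) = 464 × (1/2)^9.3434 ≈ 0.71427 mg.
tonezide: 81.2 × (1/2)^(185/43.3) = 81.2 × (1/2)^4.2725 ≈ 4.2015 mg.
Total = 0.71427 + 4.2015 ≈ 4.9157 mg.

4.92 mg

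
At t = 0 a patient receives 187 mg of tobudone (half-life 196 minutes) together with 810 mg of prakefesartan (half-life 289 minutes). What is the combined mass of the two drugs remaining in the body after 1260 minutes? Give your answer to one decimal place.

41.6 mg

tobudone: 187 × (1/2)^(1260/196) = 187 × (1/2)^6.4286 ≈ 2.1709 mg.
prakefesartan: 810 × (1/2)^(1260/289) = 810 × (1/2)^4.3599 ≈ 39.449 mg.
Total = 2.1709 + 39.449 ≈ 41.62 mg.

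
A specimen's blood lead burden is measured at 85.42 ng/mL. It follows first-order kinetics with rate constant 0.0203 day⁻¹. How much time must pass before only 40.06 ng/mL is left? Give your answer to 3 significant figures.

t½ = ln 2 / λ = 0.69315 / 0.0203 ≈ 34.145 days.
Fraction remaining = 40.06/85.42 ≈ 0.46898.
n = log₂(85.42/40.06) = ln(2.1323)/ln 2 ≈ 1.0924 half-lives.
t = n × t½ = 1.0924 × 34.145 ≈ 37.301 days.

37.3 days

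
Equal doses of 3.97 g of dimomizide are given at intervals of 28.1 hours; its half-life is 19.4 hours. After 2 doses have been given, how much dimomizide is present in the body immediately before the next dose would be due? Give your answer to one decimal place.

The 2 doses were given 56.2, 28.1 hours ago.
Total = 3.97·(1/2)^(56.2/19.4) + 3.97·(1/2)^(28.1/19.4)
      = 0.53301 + 1.4547 ≈ 1.9877 g.

2.0 g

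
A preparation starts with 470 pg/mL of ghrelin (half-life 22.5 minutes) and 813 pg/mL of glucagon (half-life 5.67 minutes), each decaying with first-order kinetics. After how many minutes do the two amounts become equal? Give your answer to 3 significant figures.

Set 470·(1/2)^(t/22.5) = 813·(1/2)^(t/5.67).
Taking log₂: log₂(470/813) = t·(1/22.5 − 1/5.67).
log₂(0.57811) = -0.79059; 1/22.5 − 1/5.67 = -0.13192.
t = -0.79059 / -0.13192 ≈ 5.9929 minutes.

5.99 minutes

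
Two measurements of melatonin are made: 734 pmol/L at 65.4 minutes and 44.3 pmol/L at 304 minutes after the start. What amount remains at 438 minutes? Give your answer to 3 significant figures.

Over Δt = 304 − 65.4 = 238.6 minutes, the level fell by a factor of 734/44.3 ≈ 16.569.
n = log₂(16.569) ≈ 4.0504 half-lives, so t½ = 238.6/4.0504 ≈ 58.908 minutes.
From t = 304 to t = 438: 44.3 × (1/2)^((438−304)/58.908) ≈ 9.1546 pmol/L.

9.15 pmol/L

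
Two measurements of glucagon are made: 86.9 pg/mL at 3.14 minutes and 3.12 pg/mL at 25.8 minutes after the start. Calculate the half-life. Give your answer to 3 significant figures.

Over Δt = 25.8 − 3.14 = 22.66 minutes, the level fell by a factor of 86.9/3.12 ≈ 27.853.
n = log₂(27.853) ≈ 4.7997 half-lives, so t½ = 22.66/4.7997 ≈ 4.7211 minutes.

4.72 minutes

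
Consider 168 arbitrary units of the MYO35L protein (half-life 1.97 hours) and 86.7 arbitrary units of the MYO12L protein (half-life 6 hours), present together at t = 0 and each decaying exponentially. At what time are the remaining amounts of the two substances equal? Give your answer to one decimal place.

2.8 hours

Set 168·(1/2)^(t/1.97) = 86.7·(1/2)^(t/6).
Taking log₂: log₂(168/86.7) = t·(1/1.97 − 1/6).
log₂(1.9377) = 0.95436; 1/1.97 − 1/6 = 0.34095.
t = 0.95436 / 0.34095 ≈ 2.7991 hours.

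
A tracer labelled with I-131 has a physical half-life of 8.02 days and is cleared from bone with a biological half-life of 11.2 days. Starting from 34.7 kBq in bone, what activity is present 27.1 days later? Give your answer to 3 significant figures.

0.623 kBq

1/t_eff = 1/t_phys + 1/t_biol = 1/8.02 + 1/11.2 = 0.21397 per day.
t_eff = 8.02 × 11.2 / (8.02 + 11.2) ≈ 4.6735 days.
Remaining = 34.7 × (1/2)^(27.1/4.6735) = 34.7 × (1/2)^5.7987 ≈ 0.62337 kBq.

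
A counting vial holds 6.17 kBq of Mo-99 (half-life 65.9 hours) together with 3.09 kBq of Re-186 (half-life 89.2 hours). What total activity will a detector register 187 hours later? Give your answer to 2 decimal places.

Mo-99: 6.17 × (1/2)^(187/65.9) = 6.17 × (1/2)^2.8376 ≈ 0.86312 kBq.
Re-186: 3.09 × (1/2)^(187/89.2) = 3.09 × (1/2)^2.0964 ≈ 0.72256 kBq.
Total = 0.86312 + 0.72256 ≈ 1.5857 kBq.

1.59 kBq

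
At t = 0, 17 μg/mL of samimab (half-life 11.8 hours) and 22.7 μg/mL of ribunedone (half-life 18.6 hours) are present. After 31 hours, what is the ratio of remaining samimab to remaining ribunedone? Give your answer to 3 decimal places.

0.385

samimab: 17 × (1/2)^(31/11.8) = 17 × (1/2)^2.6271 ≈ 2.7517 μg/mL.
ribunedone: 22.7 × (1/2)^(31/18.6) = 22.7 × (1/2)^1.6667 ≈ 7.1501 μg/mL.
Ratio ≈ 2.7517 / 7.1501 ≈ 0.38486.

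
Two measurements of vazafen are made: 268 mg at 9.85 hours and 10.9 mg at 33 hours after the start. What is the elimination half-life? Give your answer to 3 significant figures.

5.01 hours

Over Δt = 33 − 9.85 = 23.15 hours, the level fell by a factor of 268/10.9 ≈ 24.587.
n = log₂(24.587) ≈ 4.6198 half-lives, so t½ = 23.15/4.6198 ≈ 5.011 hours.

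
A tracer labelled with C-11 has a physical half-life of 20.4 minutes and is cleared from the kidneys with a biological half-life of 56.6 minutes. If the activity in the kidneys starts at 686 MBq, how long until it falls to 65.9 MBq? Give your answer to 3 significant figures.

1/t_eff = 1/t_phys + 1/t_biol = 1/20.4 + 1/56.6 = 0.066687 per minute.
t_eff = 20.4 × 56.6 / (20.4 + 56.6) ≈ 14.995 minutes.
n = log₂(686/65.9) ≈ 3.3799; t = 3.3799 × 14.995 ≈ 50.682 minutes.

50.7 minutes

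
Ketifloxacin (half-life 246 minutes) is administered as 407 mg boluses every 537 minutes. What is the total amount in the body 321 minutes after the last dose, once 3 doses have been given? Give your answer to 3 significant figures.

The 3 doses were given 1395, 858, 321 minutes ago.
Total = 407·(1/2)^(1395/246) + 407·(1/2)^(858/246) + 407·(1/2)^(321/246)
      = 7.9898 + 36.279 + 164.74 ≈ 209 mg.

209 mg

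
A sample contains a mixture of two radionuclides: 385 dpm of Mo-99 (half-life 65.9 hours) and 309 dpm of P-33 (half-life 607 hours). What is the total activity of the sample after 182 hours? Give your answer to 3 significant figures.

Mo-99: 385 × (1/2)^(182/65.9) = 385 × (1/2)^2.7618 ≈ 56.766 dpm.
P-33: 309 × (1/2)^(182/607) = 309 × (1/2)^0.29984 ≈ 251.01 dpm.
Total = 56.766 + 251.01 ≈ 307.78 dpm.

308 dpm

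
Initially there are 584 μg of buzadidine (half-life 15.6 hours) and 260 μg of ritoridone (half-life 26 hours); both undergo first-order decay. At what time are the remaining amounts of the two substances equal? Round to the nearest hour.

Set 584·(1/2)^(t/15.6) = 260·(1/2)^(t/26).
Taking log₂: log₂(584/260) = t·(1/15.6 − 1/26).
log₂(2.2462) = 1.1675; 1/15.6 − 1/26 = 0.025641.
t = 1.1675 / 0.025641 ≈ 45.531 hours.

46 hours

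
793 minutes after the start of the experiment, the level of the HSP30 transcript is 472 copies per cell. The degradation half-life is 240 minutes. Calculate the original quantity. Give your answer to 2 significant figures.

Number of half-lives elapsed: n = 793/240 ≈ 3.3042.
A₀ = A × 2^n = 472 × 2^3.3042 = 472 × 9.8776 ≈ 4662.2 copies per cell.

4700 copies per cell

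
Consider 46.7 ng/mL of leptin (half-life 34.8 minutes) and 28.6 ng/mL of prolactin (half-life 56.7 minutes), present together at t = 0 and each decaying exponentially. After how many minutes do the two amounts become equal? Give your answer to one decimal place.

63.7 minutes

Set 46.7·(1/2)^(t/34.8) = 28.6·(1/2)^(t/56.7).
Taking log₂: log₂(46.7/28.6) = t·(1/34.8 − 1/56.7).
log₂(1.6329) = 0.70741; 1/34.8 − 1/56.7 = 0.011099.
t = 0.70741 / 0.011099 ≈ 63.736 minutes.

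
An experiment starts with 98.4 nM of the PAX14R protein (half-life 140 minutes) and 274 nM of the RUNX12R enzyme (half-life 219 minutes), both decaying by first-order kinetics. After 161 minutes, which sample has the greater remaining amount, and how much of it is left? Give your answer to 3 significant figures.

PAX14R protein: 98.4 × (1/2)^1.15 ≈ 44.342 nM.
RUNX12R enzyme: 274 × (1/2)^0.73516 ≈ 164.61 nM.
RUNX12R enzyme has more remaining, at ≈ 164.61 nM.

RUNX12R enzyme, 165 nM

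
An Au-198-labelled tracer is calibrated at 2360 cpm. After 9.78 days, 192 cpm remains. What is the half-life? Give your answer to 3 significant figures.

A/A₀ = 192/2360 ≈ 0.081356.
n = log₂(12.292) ≈ 3.6196 half-lives elapsed in 9.78 days.
t½ = 9.78/3.6196 ≈ 2.7019 days.

2.70 days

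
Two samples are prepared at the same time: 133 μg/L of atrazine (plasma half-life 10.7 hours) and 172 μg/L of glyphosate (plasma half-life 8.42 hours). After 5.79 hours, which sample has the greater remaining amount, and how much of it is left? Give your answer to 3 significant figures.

atrazine: 133 × (1/2)^0.54112 ≈ 91.402 μg/L.
glyphosate: 172 × (1/2)^0.68765 ≈ 106.79 μg/L.
Glyphosate has more remaining, at ≈ 106.79 μg/L.

glyphosate, 107 μg/L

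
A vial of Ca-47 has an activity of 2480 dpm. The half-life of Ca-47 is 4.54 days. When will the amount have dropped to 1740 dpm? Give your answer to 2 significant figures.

Fraction remaining = 1740/2480 ≈ 0.70161.
n = log₂(2480/1740) = ln(1.4253)/ln 2 ≈ 0.51125 half-lives.
t = n × t½ = 0.51125 × 4.54 ≈ 2.3211 days.

2.3 days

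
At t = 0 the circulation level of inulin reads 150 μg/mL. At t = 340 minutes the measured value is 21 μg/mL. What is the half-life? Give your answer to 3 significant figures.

120 minutes

A/A₀ = 21/150 ≈ 0.14.
n = log₂(7.1429) ≈ 2.8365 half-lives elapsed in 340 minutes.
t½ = 340/2.8365 ≈ 119.87 minutes.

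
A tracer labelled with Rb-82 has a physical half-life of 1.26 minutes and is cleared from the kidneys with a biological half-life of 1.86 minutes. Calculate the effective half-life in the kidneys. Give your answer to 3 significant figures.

1/t_eff = 1/t_phys + 1/t_biol = 1/1.26 + 1/1.86 = 1.3313 per minute.
t_eff = 1.26 × 1.86 / (1.26 + 1.86) ≈ 0.75115 minutes.

0.751 minutes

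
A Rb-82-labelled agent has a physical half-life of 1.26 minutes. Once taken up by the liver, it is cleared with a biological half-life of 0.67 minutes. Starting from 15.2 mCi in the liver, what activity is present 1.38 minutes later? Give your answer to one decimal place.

1/t_eff = 1/t_phys + 1/t_biol = 1/1.26 + 1/0.67 = 2.2862 per minute.
t_eff = 1.26 × 0.67 / (1.26 + 0.67) ≈ 0.43741 minutes.
Remaining = 15.2 × (1/2)^(1.38/0.43741) = 15.2 × (1/2)^3.1549 ≈ 1.7065 mCi.

1.7 mCi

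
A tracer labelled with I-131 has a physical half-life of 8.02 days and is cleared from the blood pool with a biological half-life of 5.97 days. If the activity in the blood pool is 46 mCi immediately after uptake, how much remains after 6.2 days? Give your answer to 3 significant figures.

1/t_eff = 1/t_phys + 1/t_biol = 1/8.02 + 1/5.97 = 0.29219 per day.
t_eff = 8.02 × 5.97 / (8.02 + 5.97) ≈ 3.4224 days.
Remaining = 46 × (1/2)^(6.2/3.4224) = 46 × (1/2)^1.8116 ≈ 13.104 mCi.

13.1 mCi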